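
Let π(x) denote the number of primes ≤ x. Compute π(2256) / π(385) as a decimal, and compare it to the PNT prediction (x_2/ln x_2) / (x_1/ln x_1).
π(2256)/π(385) = 335/76 ≈ 4.4079;  PNT prediction ≈ 4.5179.

π(385) = 76 and π(2256) = 335, so π(2256)/π(385) ≈ 4.4079. The PNT-predicted ratio is (2256/ln(2256)) / (385/ln(385)) ≈ 4.5179. The two agree to within a few percent, as expected.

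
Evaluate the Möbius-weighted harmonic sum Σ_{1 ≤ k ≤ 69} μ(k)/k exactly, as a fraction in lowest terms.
Σ μ(k)/k = 62016792506357023374451/3929160775540133527939545

Values of μ(k) for 1 ≤ k ≤ 69: μ(1) = 1, μ(2) = -1, μ(3) = -1, μ(5) = -1, μ(6) = 1, μ(7) = -1, μ(10) = 1, μ(11) = -1, μ(13) = -1, μ(14) = 1, μ(15) = 1, μ(17) = -1, μ(19) = -1, μ(21) = 1, μ(22) = 1, μ(23) = -1, μ(26) = 1, μ(29) = -1, μ(30) = -1, μ(31) = -1, μ(33) = 1, μ(34) = 1, μ(35) = 1, μ(37) = -1, μ(38) = 1, μ(39) = 1, μ(41) = -1, μ(42) = -1, μ(43) = -1, μ(46) = 1, μ(47) = -1, μ(51) = 1, μ(53) = -1, μ(55) = 1, μ(57) = 1, μ(58) = 1, μ(59) = -1, μ(61) = -1, μ(62) = 1, μ(65) = 1, μ(66) = -1, μ(67) = -1, μ(69) = 1, with μ = 0 on non-squarefree integers. Summing μ(k)/k for k where μ(k) ≠ 0 gives 62016792506357023374451/3929160775540133527939545 ≈ 0.0158. (PNT ⟺ this sum → 0 as n → ∞.)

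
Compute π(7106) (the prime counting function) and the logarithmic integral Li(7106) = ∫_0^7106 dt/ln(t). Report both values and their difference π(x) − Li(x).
π(7106) = 910;  Li(7106) ≈ 926.29;  π(x) − Li(x) ≈ -16.29.

Direct count of primes ≤ 7106 gives π(7106) = 910. Numerical evaluation of the logarithmic integral gives Li(7106) ≈ 926.29. The difference π(x) − Li(x) ≈ -16.29 is typically negative for small/moderate x (Li(x) overestimates), though Littlewood's theorem shows this sign changes infinitely often.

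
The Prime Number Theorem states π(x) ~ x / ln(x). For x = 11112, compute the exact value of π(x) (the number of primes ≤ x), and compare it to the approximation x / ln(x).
π(11112) = 1345;  x/ln(x) ≈ 1192.81;  relative error ≈ 11.31%.

Directly count primes up to 11112: π(11112) = 1345. The PNT approximation gives 11112/ln(11112) ≈ 11112/9.31578 ≈ 1192.81. Relative error (π(x) − x/ln(x)) / π(x) ≈ 11.31%; the approximation is known to undercount slightly (Li(x) is a better estimate).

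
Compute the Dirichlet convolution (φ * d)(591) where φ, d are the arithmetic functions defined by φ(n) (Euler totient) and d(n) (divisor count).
(φ * d)(591) = 792

Divisors of 591: [1, 3, 197, 591]. For each d | 591:
  d = 1: φ(1) · d(591/1) = 1 · 4 = 4
  d = 3: φ(3) · d(591/3) = 2 · 2 = 4
  d = 197: φ(197) · d(591/197) = 196 · 2 = 392
  d = 591: φ(591) · d(591/591) = 392 · 1 = 392
Summing: (φ * d)(591) = 4 + 4 + 392 + 392 = 792.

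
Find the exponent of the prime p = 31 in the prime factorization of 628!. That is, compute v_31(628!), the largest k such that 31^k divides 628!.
v_31(628!) = 20

Legendre's formula: v_p(n!) = Σ_{k ≥ 1} ⌊n / p^k⌋. For p = 31, n = 628, the terms are:
  ⌊628/31^1⌋ = ⌊628/31⌋ = 20
(the next term ⌊628/31^2⌋ = 0, terminating the sum). Summing: v_31(628!) = 20 = 20.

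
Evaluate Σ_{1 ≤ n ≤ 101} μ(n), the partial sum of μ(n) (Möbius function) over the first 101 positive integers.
Σ_{n ≤ 101} μ(n) = 0

Compute μ(n) for each 1 ≤ n ≤ 101: μ(1) = 1, μ(2) = -1, μ(3) = -1, μ(4) = 0, μ(5) = -1, μ(6) = 1, μ(7) = -1, μ(8) = 0, μ(9) = 0, μ(10) = 1, μ(11) = -1, μ(12) = 0, μ(13) = -1, μ(14) = 1, μ(15) = 1, μ(16) = 0, μ(17) = -1, μ(18) = 0, μ(19) = -1, μ(20) = 0, μ(21) = 1, μ(22) = 1, μ(23) = -1, μ(24) = 0, μ(25) = 0, μ(26) = 1, μ(27) = 0, μ(28) = 0, μ(29) = -1, μ(30) = -1, μ(31) = -1, μ(32) = 0, μ(33) = 1, μ(34) = 1, μ(35) = 1, μ(36) = 0, μ(37) = -1, μ(38) = 1, μ(39) = 1, μ(40) = 0, μ(41) = -1, μ(42) = -1, μ(43) = -1, μ(44) = 0, μ(45) = 0, μ(46) = 1, μ(47) = -1, μ(48) = 0, μ(49) = 0, μ(50) = 0, μ(51) = 1, μ(52) = 0, μ(53) = -1, μ(54) = 0, μ(55) = 1, μ(56) = 0, μ(57) = 1, μ(58) = 1, μ(59) = -1, μ(60) = 0, μ(61) = -1, μ(62) = 1, μ(63) = 0, μ(64) = 0, μ(65) = 1, μ(66) = -1, μ(67) = -1, μ(68) = 0, μ(69) = 1, μ(70) = -1, μ(71) = -1, μ(72) = 0, μ(73) = -1, μ(74) = 1, μ(75) = 0, μ(76) = 0, μ(77) = 1, μ(78) = -1, μ(79) = -1, μ(80) = 0, μ(81) = 0, μ(82) = 1, μ(83) = -1, μ(84) = 0, μ(85) = 1, μ(86) = 1, μ(87) = 1, μ(88) = 0, μ(89) = -1, μ(90) = 0, μ(91) = 1, μ(92) = 0, μ(93) = 1, μ(94) = 1, μ(95) = 1, μ(96) = 0, μ(97) = -1, μ(98) = 0, μ(99) = 0, μ(100) = 0, μ(101) = -1. Summing all 101 values: 0. (Mertens function M(x) = Σ_{n ≤ x} μ(n); on average M(x) should be small (PNT ⟺ M(x) = o(x)).)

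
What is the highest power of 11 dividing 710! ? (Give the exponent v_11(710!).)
v_11(710!) = 69

Legendre's formula: v_p(n!) = Σ_{k ≥ 1} ⌊n / p^k⌋. For p = 11, n = 710, the terms are:
  ⌊710/11^1⌋ = ⌊710/11⌋ = 64
  ⌊710/11^2⌋ = ⌊710/121⌋ = 5
(the next term ⌊710/11^3⌋ = 0, terminating the sum). Summing: v_11(710!) = 64 + 5 = 69.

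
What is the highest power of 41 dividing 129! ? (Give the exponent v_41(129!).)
v_41(129!) = 3

Legendre's formula: v_p(n!) = Σ_{k ≥ 1} ⌊n / p^k⌋. For p = 41, n = 129, the terms are:
  ⌊129/41^1⌋ = ⌊129/41⌋ = 3
(the next term ⌊129/41^2⌋ = 0, terminating the sum). Summing: v_41(129!) = 3 = 3.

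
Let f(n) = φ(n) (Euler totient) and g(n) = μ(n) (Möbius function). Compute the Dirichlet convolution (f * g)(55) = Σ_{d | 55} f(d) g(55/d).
(φ * μ)(55) = 27

Divisors of 55: [1, 5, 11, 55]. For each d | 55:
  d = 1: φ(1) · μ(55/1) = 1 · 1 = 1
  d = 5: φ(5) · μ(55/5) = 4 · -1 = -4
  d = 11: φ(11) · μ(55/11) = 10 · -1 = -10
  d = 55: φ(55) · μ(55/55) = 40 · 1 = 40
Summing: (φ * μ)(55) = 1 + -4 + -10 + 40 = 27.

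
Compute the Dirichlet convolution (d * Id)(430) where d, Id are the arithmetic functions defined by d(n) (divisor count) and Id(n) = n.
(d * Id)(430) = 1260

Divisors of 430: [1, 2, 5, 10, 43, 86, 215, 430]. For each d | 430:
  d = 1: d(1) · Id(430/1) = 1 · 430 = 430
  d = 2: d(2) · Id(430/2) = 2 · 215 = 430
  d = 5: d(5) · Id(430/5) = 2 · 86 = 172
  d = 10: d(10) · Id(430/10) = 4 · 43 = 172
  d = 43: d(43) · Id(430/43) = 2 · 10 = 20
  d = 86: d(86) · Id(430/86) = 4 · 5 = 20
  d = 215: d(215) · Id(430/215) = 4 · 2 = 8
  d = 430: d(430) · Id(430/430) = 8 · 1 = 8
Summing: (d * Id)(430) = 430 + 430 + 172 + 172 + 20 + 20 + 8 + 8 = 1260.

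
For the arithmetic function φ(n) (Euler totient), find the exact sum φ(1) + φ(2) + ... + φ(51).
Σ_{n ≤ 51} φ(n) = 806

Compute φ(n) for each 1 ≤ n ≤ 51: φ(1) = 1, φ(2) = 1, φ(3) = 2, φ(4) = 2, φ(5) = 4, φ(6) = 2, φ(7) = 6, φ(8) = 4, φ(9) = 6, φ(10) = 4, φ(11) = 10, φ(12) = 4, φ(13) = 12, φ(14) = 6, φ(15) = 8, φ(16) = 8, φ(17) = 16, φ(18) = 6, φ(19) = 18, φ(20) = 8, φ(21) = 12, φ(22) = 10, φ(23) = 22, φ(24) = 8, φ(25) = 20, φ(26) = 12, φ(27) = 18, φ(28) = 12, φ(29) = 28, φ(30) = 8, φ(31) = 30, φ(32) = 16, φ(33) = 20, φ(34) = 16, φ(35) = 24, φ(36) = 12, φ(37) = 36, φ(38) = 18, φ(39) = 24, φ(40) = 16, φ(41) = 40, φ(42) = 12, φ(43) = 42, φ(44) = 20, φ(45) = 24, φ(46) = 22, φ(47) = 46, φ(48) = 16, φ(49) = 42, φ(50) = 20, φ(51) = 32. Summing all 51 values: 806. (Average order: Σ_{n ≤ x} φ(n) ~ (3/π²) x². For x = 51, (3/π²)·51² ≈ 790.61.)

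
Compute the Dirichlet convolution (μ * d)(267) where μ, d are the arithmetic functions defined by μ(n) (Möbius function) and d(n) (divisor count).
(μ * d)(267) = 1

Divisors of 267: [1, 3, 89, 267]. For each d | 267:
  d = 1: μ(1) · d(267/1) = 1 · 4 = 4
  d = 3: μ(3) · d(267/3) = -1 · 2 = -2
  d = 89: μ(89) · d(267/89) = -1 · 2 = -2
  d = 267: μ(267) · d(267/267) = 1 · 1 = 1
Summing: (μ * d)(267) = 4 + -2 + -2 + 1 = 1.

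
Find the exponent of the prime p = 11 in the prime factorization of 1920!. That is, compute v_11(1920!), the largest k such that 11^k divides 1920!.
v_11(1920!) = 190

Legendre's formula: v_p(n!) = Σ_{k ≥ 1} ⌊n / p^k⌋. For p = 11, n = 1920, the terms are:
  ⌊1920/11^1⌋ = ⌊1920/11⌋ = 174
  ⌊1920/11^2⌋ = ⌊1920/121⌋ = 15
  ⌊1920/11^3⌋ = ⌊1920/1331⌋ = 1
(the next term ⌊1920/11^4⌋ = 0, terminating the sum). Summing: v_11(1920!) = 174 + 15 + 1 = 190.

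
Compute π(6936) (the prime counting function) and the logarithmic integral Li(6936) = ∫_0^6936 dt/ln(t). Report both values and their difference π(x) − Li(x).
π(6936) = 890;  Li(6936) ≈ 907.10;  π(x) − Li(x) ≈ -17.10.

Direct count of primes ≤ 6936 gives π(6936) = 890. Numerical evaluation of the logarithmic integral gives Li(6936) ≈ 907.10. The difference π(x) − Li(x) ≈ -17.10 is typically negative for small/moderate x (Li(x) overestimates), though Littlewood's theorem shows this sign changes infinitely often.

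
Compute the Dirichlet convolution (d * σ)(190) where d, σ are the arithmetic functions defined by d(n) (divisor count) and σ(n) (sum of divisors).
(d * σ)(190) = 880

Divisors of 190: [1, 2, 5, 10, 19, 38, 95, 190]. For each d | 190:
  d = 1: d(1) · σ(190/1) = 1 · 360 = 360
  d = 2: d(2) · σ(190/2) = 2 · 120 = 240
  d = 5: d(5) · σ(190/5) = 2 · 60 = 120
  d = 10: d(10) · σ(190/10) = 4 · 20 = 80
  d = 19: d(19) · σ(190/19) = 2 · 18 = 36
  d = 38: d(38) · σ(190/38) = 4 · 6 = 24
  d = 95: d(95) · σ(190/95) = 4 · 3 = 12
  d = 190: d(190) · σ(190/190) = 8 · 1 = 8
Summing: (d * σ)(190) = 360 + 240 + 120 + 80 + 36 + 24 + 12 + 8 = 880.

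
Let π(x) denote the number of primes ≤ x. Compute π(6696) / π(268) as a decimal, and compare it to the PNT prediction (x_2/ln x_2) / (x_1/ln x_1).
π(6696)/π(268) = 863/56 ≈ 15.4107;  PNT prediction ≈ 15.8573.

π(268) = 56 and π(6696) = 863, so π(6696)/π(268) ≈ 15.4107. The PNT-predicted ratio is (6696/ln(6696)) / (268/ln(268)) ≈ 15.8573. The two agree to within a few percent, as expected.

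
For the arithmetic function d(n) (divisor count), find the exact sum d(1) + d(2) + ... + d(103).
Σ_{n ≤ 103} d(n) = 494

Compute d(n) for each 1 ≤ n ≤ 103: d(1) = 1, d(2) = 2, d(3) = 2, d(4) = 3, d(5) = 2, d(6) = 4, d(7) = 2, d(8) = 4, d(9) = 3, d(10) = 4, d(11) = 2, d(12) = 6, d(13) = 2, d(14) = 4, d(15) = 4, d(16) = 5, d(17) = 2, d(18) = 6, d(19) = 2, d(20) = 6, d(21) = 4, d(22) = 4, d(23) = 2, d(24) = 8, d(25) = 3, d(26) = 4, d(27) = 4, d(28) = 6, d(29) = 2, d(30) = 8, d(31) = 2, d(32) = 6, d(33) = 4, d(34) = 4, d(35) = 4, d(36) = 9, d(37) = 2, d(38) = 4, d(39) = 4, d(40) = 8, d(41) = 2, d(42) = 8, d(43) = 2, d(44) = 6, d(45) = 6, d(46) = 4, d(47) = 2, d(48) = 10, d(49) = 3, d(50) = 6, d(51) = 4, d(52) = 6, d(53) = 2, d(54) = 8, d(55) = 4, d(56) = 8, d(57) = 4, d(58) = 4, d(59) = 2, d(60) = 12, d(61) = 2, d(62) = 4, d(63) = 6, d(64) = 7, d(65) = 4, d(66) = 8, d(67) = 2, d(68) = 6, d(69) = 4, d(70) = 8, d(71) = 2, d(72) = 12, d(73) = 2, d(74) = 4, d(75) = 6, d(76) = 6, d(77) = 4, d(78) = 8, d(79) = 2, d(80) = 10, d(81) = 5, d(82) = 4, d(83) = 2, d(84) = 12, d(85) = 4, d(86) = 4, d(87) = 4, d(88) = 8, d(89) = 2, d(90) = 12, d(91) = 4, d(92) = 6, d(93) = 4, d(94) = 4, d(95) = 4, d(96) = 12, d(97) = 2, d(98) = 6, d(99) = 6, d(100) = 9, d(101) = 2, d(102) = 8, d(103) = 2. Summing all 103 values: 494. (Dirichlet's divisor formula: Σ_{n ≤ x} d(n) = x ln(x) + (2γ − 1) x + O(√x). For x = 103, the asymptotic estimate is ≈ 493.28.)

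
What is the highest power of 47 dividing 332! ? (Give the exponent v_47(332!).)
v_47(332!) = 7

Legendre's formula: v_p(n!) = Σ_{k ≥ 1} ⌊n / p^k⌋. For p = 47, n = 332, the terms are:
  ⌊332/47^1⌋ = ⌊332/47⌋ = 7
(the next term ⌊332/47^2⌋ = 0, terminating the sum). Summing: v_47(332!) = 7 = 7.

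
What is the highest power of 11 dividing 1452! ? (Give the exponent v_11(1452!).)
v_11(1452!) = 145

Legendre's formula: v_p(n!) = Σ_{k ≥ 1} ⌊n / p^k⌋. For p = 11, n = 1452, the terms are:
  ⌊1452/11^1⌋ = ⌊1452/11⌋ = 132
  ⌊1452/11^2⌋ = ⌊1452/121⌋ = 12
  ⌊1452/11^3⌋ = ⌊1452/1331⌋ = 1
(the next term ⌊1452/11^4⌋ = 0, terminating the sum). Summing: v_11(1452!) = 132 + 12 + 1 = 145.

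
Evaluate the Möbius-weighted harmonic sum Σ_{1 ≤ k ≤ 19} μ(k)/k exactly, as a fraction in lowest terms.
Σ μ(k)/k = -81988/1616615

Values of μ(k) for 1 ≤ k ≤ 19: μ(1) = 1, μ(2) = -1, μ(3) = -1, μ(5) = -1, μ(6) = 1, μ(7) = -1, μ(10) = 1, μ(11) = -1, μ(13) = -1, μ(14) = 1, μ(15) = 1, μ(17) = -1, μ(19) = -1, with μ = 0 on non-squarefree integers. Summing μ(k)/k for k where μ(k) ≠ 0 gives -81988/1616615 ≈ -0.0507. (PNT ⟺ this sum → 0 as n → ∞.)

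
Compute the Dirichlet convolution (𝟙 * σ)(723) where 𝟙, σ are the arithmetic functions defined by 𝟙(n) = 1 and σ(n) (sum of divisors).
(𝟙 * σ)(723) = 1215

Divisors of 723: [1, 3, 241, 723]. For each d | 723:
  d = 1: 𝟙(1) · σ(723/1) = 1 · 968 = 968
  d = 3: 𝟙(3) · σ(723/3) = 1 · 242 = 242
  d = 241: 𝟙(241) · σ(723/241) = 1 · 4 = 4
  d = 723: 𝟙(723) · σ(723/723) = 1 · 1 = 1
Summing: (𝟙 * σ)(723) = 968 + 242 + 4 + 1 = 1215.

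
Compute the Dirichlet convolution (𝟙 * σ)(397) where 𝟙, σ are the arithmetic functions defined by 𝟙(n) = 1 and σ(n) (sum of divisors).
(𝟙 * σ)(397) = 399

Divisors of 397: [1, 397]. For each d | 397:
  d = 1: 𝟙(1) · σ(397/1) = 1 · 398 = 398
  d = 397: 𝟙(397) · σ(397/397) = 1 · 1 = 1
Summing: (𝟙 * σ)(397) = 398 + 1 = 399.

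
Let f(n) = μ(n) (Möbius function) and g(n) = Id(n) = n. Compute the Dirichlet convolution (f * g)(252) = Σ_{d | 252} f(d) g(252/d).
(μ * Id)(252) = 72

Divisors of 252: [1, 2, 3, 4, 6, 7, 9, 12, 14, 18, 21, 28, 36, 42, 63, 84, 126, 252]. For each d | 252:
  d = 1: μ(1) · Id(252/1) = 1 · 252 = 252
  d = 2: μ(2) · Id(252/2) = -1 · 126 = -126
  d = 3: μ(3) · Id(252/3) = -1 · 84 = -84
  d = 4: μ(4) · Id(252/4) = 0 · 63 = 0
  d = 6: μ(6) · Id(252/6) = 1 · 42 = 42
  d = 7: μ(7) · Id(252/7) = -1 · 36 = -36
  d = 9: μ(9) · Id(252/9) = 0 · 28 = 0
  d = 12: μ(12) · Id(252/12) = 0 · 21 = 0
  d = 14: μ(14) · Id(252/14) = 1 · 18 = 18
  d = 18: μ(18) · Id(252/18) = 0 · 14 = 0
  d = 21: μ(21) · Id(252/21) = 1 · 12 = 12
  d = 28: μ(28) · Id(252/28) = 0 · 9 = 0
  d = 36: μ(36) · Id(252/36) = 0 · 7 = 0
  d = 42: μ(42) · Id(252/42) = -1 · 6 = -6
  d = 63: μ(63) · Id(252/63) = 0 · 4 = 0
  d = 84: μ(84) · Id(252/84) = 0 · 3 = 0
  d = 126: μ(126) · Id(252/126) = 0 · 2 = 0
  d = 252: μ(252) · Id(252/252) = 0 · 1 = 0
Summing: (μ * Id)(252) = 252 + -126 + -84 + 0 + 42 + -36 + 0 + 0 + 18 + 0 + 12 + 0 + 0 + -6 + 0 + 0 + 0 + 0 = 72.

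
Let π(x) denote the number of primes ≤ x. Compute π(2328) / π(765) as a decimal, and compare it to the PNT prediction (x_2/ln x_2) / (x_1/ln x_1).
π(2328)/π(765) = 344/135 ≈ 2.5481;  PNT prediction ≈ 2.6063.

π(765) = 135 and π(2328) = 344, so π(2328)/π(765) ≈ 2.5481. The PNT-predicted ratio is (2328/ln(2328)) / (765/ln(765)) ≈ 2.6063. The two agree to within a few percent, as expected.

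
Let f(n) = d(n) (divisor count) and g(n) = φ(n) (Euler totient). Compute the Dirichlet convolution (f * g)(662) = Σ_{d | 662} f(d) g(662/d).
(d * φ)(662) = 996

Divisors of 662: [1, 2, 331, 662]. For each d | 662:
  d = 1: d(1) · φ(662/1) = 1 · 330 = 330
  d = 2: d(2) · φ(662/2) = 2 · 330 = 660
  d = 331: d(331) · φ(662/331) = 2 · 1 = 2
  d = 662: d(662) · φ(662/662) = 4 · 1 = 4
Summing: (d * φ)(662) = 330 + 660 + 2 + 4 = 996.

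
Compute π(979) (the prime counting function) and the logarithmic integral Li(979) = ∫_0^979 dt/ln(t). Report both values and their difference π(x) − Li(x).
π(979) = 165;  Li(979) ≈ 174.56;  π(x) − Li(x) ≈ -9.56.

Direct count of primes ≤ 979 gives π(979) = 165. Numerical evaluation of the logarithmic integral gives Li(979) ≈ 174.56. The difference π(x) − Li(x) ≈ -9.56 is typically negative for small/moderate x (Li(x) overestimates), though Littlewood's theorem shows this sign changes infinitely often.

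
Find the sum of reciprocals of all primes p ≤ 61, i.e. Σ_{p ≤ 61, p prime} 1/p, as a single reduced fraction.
Σ 1/p = 201015517717077830328949/117288381359406970983270

π(61) = 18, so the primes ≤ 61 are [2, 3, 5, 7, 11, 13, 17, 19, 23, 29, 31, 37, 41, 43, 47, 53, 59, 61]. Summing 1/p over these primes: 201015517717077830328949/117288381359406970983270 ≈ 1.7139. Mertens estimate ln ln(61) + 0.2615 ≈ 1.6751.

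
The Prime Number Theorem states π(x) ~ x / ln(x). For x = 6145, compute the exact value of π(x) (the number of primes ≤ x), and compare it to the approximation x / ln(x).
π(6145) = 801;  x/ln(x) ≈ 704.43;  relative error ≈ 12.06%.

Directly count primes up to 6145: π(6145) = 801. The PNT approximation gives 6145/ln(6145) ≈ 6145/8.72339 ≈ 704.43. Relative error (π(x) − x/ln(x)) / π(x) ≈ 12.06%; the approximation is known to undercount slightly (Li(x) is a better estimate).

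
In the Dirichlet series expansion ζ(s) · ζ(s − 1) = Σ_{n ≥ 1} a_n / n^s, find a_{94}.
σ(94) = 144

In the product (Σ m^0/m^s)(Σ k / k^s) = Σ (Σ_{d | n} d) / n^s, the coefficient of 1/n^s is σ(n) = Σ_{d | n} d. For n = 94, divisors are [1, 2, 47, 94]; summing: σ(94) = 144.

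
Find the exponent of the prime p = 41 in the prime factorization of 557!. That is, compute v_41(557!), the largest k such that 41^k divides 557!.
v_41(557!) = 13

Legendre's formula: v_p(n!) = Σ_{k ≥ 1} ⌊n / p^k⌋. For p = 41, n = 557, the terms are:
  ⌊557/41^1⌋ = ⌊557/41⌋ = 13
(the next term ⌊557/41^2⌋ = 0, terminating the sum). Summing: v_41(557!) = 13 = 13.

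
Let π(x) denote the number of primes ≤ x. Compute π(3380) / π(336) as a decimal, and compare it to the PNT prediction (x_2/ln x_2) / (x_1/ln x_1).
π(3380)/π(336) = 476/67 ≈ 7.1045;  PNT prediction ≈ 7.2016.

π(336) = 67 and π(3380) = 476, so π(3380)/π(336) ≈ 7.1045. The PNT-predicted ratio is (3380/ln(3380)) / (336/ln(336)) ≈ 7.2016. The two agree to within a few percent, as expected.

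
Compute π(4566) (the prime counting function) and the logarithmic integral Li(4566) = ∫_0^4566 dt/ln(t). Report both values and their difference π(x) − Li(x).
π(4566) = 618;  Li(4566) ≈ 633.06;  π(x) − Li(x) ≈ -15.06.

Direct count of primes ≤ 4566 gives π(4566) = 618. Numerical evaluation of the logarithmic integral gives Li(4566) ≈ 633.06. The difference π(x) − Li(x) ≈ -15.06 is typically negative for small/moderate x (Li(x) overestimates), though Littlewood's theorem shows this sign changes infinitely often.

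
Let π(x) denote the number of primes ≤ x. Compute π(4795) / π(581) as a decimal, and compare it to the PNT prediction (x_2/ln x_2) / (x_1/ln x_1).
π(4795)/π(581) = 645/106 ≈ 6.0849;  PNT prediction ≈ 6.1978.

π(581) = 106 and π(4795) = 645, so π(4795)/π(581) ≈ 6.0849. The PNT-predicted ratio is (4795/ln(4795)) / (581/ln(581)) ≈ 6.1978. The two agree to within a few percent, as expected.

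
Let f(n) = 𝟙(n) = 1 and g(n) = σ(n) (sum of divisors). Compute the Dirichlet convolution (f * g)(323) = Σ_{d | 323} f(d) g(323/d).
(𝟙 * σ)(323) = 399

Divisors of 323: [1, 17, 19, 323]. For each d | 323:
  d = 1: 𝟙(1) · σ(323/1) = 1 · 360 = 360
  d = 17: 𝟙(17) · σ(323/17) = 1 · 20 = 20
  d = 19: 𝟙(19) · σ(323/19) = 1 · 18 = 18
  d = 323: 𝟙(323) · σ(323/323) = 1 · 1 = 1
Summing: (𝟙 * σ)(323) = 360 + 20 + 18 + 1 = 399.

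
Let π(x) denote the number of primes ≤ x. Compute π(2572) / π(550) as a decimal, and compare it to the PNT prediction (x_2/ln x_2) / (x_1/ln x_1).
π(2572)/π(550) = 375/101 ≈ 3.7129;  PNT prediction ≈ 3.7577.

π(550) = 101 and π(2572) = 375, so π(2572)/π(550) ≈ 3.7129. The PNT-predicted ratio is (2572/ln(2572)) / (550/ln(550)) ≈ 3.7577. The two agree to within a few percent, as expected.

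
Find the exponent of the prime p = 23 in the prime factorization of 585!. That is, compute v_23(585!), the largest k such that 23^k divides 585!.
v_23(585!) = 26

Legendre's formula: v_p(n!) = Σ_{k ≥ 1} ⌊n / p^k⌋. For p = 23, n = 585, the terms are:
  ⌊585/23^1⌋ = ⌊585/23⌋ = 25
  ⌊585/23^2⌋ = ⌊585/529⌋ = 1
(the next term ⌊585/23^3⌋ = 0, terminating the sum). Summing: v_23(585!) = 25 + 1 = 26.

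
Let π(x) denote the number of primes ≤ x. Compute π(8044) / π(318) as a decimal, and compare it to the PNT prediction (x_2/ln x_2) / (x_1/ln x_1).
π(8044)/π(318) = 1011/66 ≈ 15.3182;  PNT prediction ≈ 16.2081.

π(318) = 66 and π(8044) = 1011, so π(8044)/π(318) ≈ 15.3182. The PNT-predicted ratio is (8044/ln(8044)) / (318/ln(318)) ≈ 16.2081. The two agree to within a few percent, as expected.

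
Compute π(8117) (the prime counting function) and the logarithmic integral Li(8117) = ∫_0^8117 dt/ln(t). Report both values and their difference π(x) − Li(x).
π(8117) = 1021;  Li(8117) ≈ 1039.42;  π(x) − Li(x) ≈ -18.42.

Direct count of primes ≤ 8117 gives π(8117) = 1021. Numerical evaluation of the logarithmic integral gives Li(8117) ≈ 1039.42. The difference π(x) − Li(x) ≈ -18.42 is typically negative for small/moderate x (Li(x) overestimates), though Littlewood's theorem shows this sign changes infinitely often.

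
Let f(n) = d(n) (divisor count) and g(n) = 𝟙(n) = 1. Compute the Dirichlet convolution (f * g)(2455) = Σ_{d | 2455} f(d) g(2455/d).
(d * 𝟙)(2455) = 9

Divisors of 2455: [1, 5, 491, 2455]. For each d | 2455:
  d = 1: d(1) · 𝟙(2455/1) = 1 · 1 = 1
  d = 5: d(5) · 𝟙(2455/5) = 2 · 1 = 2
  d = 491: d(491) · 𝟙(2455/491) = 2 · 1 = 2
  d = 2455: d(2455) · 𝟙(2455/2455) = 4 · 1 = 4
Summing: (d * 𝟙)(2455) = 1 + 2 + 2 + 4 = 9.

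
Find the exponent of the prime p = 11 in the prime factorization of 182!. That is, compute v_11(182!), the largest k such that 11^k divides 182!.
v_11(182!) = 17

Legendre's formula: v_p(n!) = Σ_{k ≥ 1} ⌊n / p^k⌋. For p = 11, n = 182, the terms are:
  ⌊182/11^1⌋ = ⌊182/11⌋ = 16
  ⌊182/11^2⌋ = ⌊182/121⌋ = 1
(the next term ⌊182/11^3⌋ = 0, terminating the sum). Summing: v_11(182!) = 16 + 1 = 17.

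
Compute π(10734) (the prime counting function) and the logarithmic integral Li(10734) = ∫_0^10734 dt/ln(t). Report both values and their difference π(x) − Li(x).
π(10734) = 1309;  Li(10734) ≈ 1325.52;  π(x) − Li(x) ≈ -16.52.

Direct count of primes ≤ 10734 gives π(10734) = 1309. Numerical evaluation of the logarithmic integral gives Li(10734) ≈ 1325.52. The difference π(x) − Li(x) ≈ -16.52 is typically negative for small/moderate x (Li(x) overestimates), though Littlewood's theorem shows this sign changes infinitely often.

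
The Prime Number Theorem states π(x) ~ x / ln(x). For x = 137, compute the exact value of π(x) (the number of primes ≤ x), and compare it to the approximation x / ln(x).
π(137) = 33;  x/ln(x) ≈ 27.85;  relative error ≈ 15.62%.

Directly count primes up to 137: π(137) = 33. The PNT approximation gives 137/ln(137) ≈ 137/4.91998 ≈ 27.85. Relative error (π(x) − x/ln(x)) / π(x) ≈ 15.62%; the approximation is known to undercount slightly (Li(x) is a better estimate).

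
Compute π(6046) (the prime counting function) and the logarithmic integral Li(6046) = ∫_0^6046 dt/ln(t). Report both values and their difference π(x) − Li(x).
π(6046) = 788;  Li(6046) ≈ 805.70;  π(x) − Li(x) ≈ -17.70.

Direct count of primes ≤ 6046 gives π(6046) = 788. Numerical evaluation of the logarithmic integral gives Li(6046) ≈ 805.70. The difference π(x) − Li(x) ≈ -17.70 is typically negative for small/moderate x (Li(x) overestimates), though Littlewood's theorem shows this sign changes infinitely often.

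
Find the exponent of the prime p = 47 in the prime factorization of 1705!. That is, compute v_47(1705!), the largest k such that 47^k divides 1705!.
v_47(1705!) = 36

Legendre's formula: v_p(n!) = Σ_{k ≥ 1} ⌊n / p^k⌋. For p = 47, n = 1705, the terms are:
  ⌊1705/47^1⌋ = ⌊1705/47⌋ = 36
(the next term ⌊1705/47^2⌋ = 0, terminating the sum). Summing: v_47(1705!) = 36 = 36.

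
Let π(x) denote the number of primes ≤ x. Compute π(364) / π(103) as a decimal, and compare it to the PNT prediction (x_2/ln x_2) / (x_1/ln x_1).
π(364)/π(103) = 72/27 ≈ 2.6667;  PNT prediction ≈ 2.7774.

π(103) = 27 and π(364) = 72, so π(364)/π(103) ≈ 2.6667. The PNT-predicted ratio is (364/ln(364)) / (103/ln(103)) ≈ 2.7774. The two agree to within a few percent, as expected.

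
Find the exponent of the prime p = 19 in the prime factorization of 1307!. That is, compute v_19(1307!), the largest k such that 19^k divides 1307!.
v_19(1307!) = 71

Legendre's formula: v_p(n!) = Σ_{k ≥ 1} ⌊n / p^k⌋. For p = 19, n = 1307, the terms are:
  ⌊1307/19^1⌋ = ⌊1307/19⌋ = 68
  ⌊1307/19^2⌋ = ⌊1307/361⌋ = 3
(the next term ⌊1307/19^3⌋ = 0, terminating the sum). Summing: v_19(1307!) = 68 + 3 = 71.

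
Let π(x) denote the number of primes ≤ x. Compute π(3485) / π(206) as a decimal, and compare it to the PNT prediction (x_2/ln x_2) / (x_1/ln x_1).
π(3485)/π(206) = 487/46 ≈ 10.5870;  PNT prediction ≈ 11.0510.

π(206) = 46 and π(3485) = 487, so π(3485)/π(206) ≈ 10.5870. The PNT-predicted ratio is (3485/ln(3485)) / (206/ln(206)) ≈ 11.0510. The two agree to within a few percent, as expected.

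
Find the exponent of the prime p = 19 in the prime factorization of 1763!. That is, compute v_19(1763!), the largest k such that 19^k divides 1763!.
v_19(1763!) = 96

Legendre's formula: v_p(n!) = Σ_{k ≥ 1} ⌊n / p^k⌋. For p = 19, n = 1763, the terms are:
  ⌊1763/19^1⌋ = ⌊1763/19⌋ = 92
  ⌊1763/19^2⌋ = ⌊1763/361⌋ = 4
(the next term ⌊1763/19^3⌋ = 0, terminating the sum). Summing: v_19(1763!) = 92 + 4 = 96.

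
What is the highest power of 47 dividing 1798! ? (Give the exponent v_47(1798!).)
v_47(1798!) = 38

Legendre's formula: v_p(n!) = Σ_{k ≥ 1} ⌊n / p^k⌋. For p = 47, n = 1798, the terms are:
  ⌊1798/47^1⌋ = ⌊1798/47⌋ = 38
(the next term ⌊1798/47^2⌋ = 0, terminating the sum). Summing: v_47(1798!) = 38 = 38.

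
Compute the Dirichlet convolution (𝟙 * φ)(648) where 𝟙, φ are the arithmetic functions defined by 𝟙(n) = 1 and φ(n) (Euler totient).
(𝟙 * φ)(648) = 648

Divisors of 648: [1, 2, 3, 4, 6, 8, 9, 12, 18, 24, 27, 36, 54, 72, 81, 108, 162, 216, 324, 648]. For each d | 648:
  d = 1: 𝟙(1) · φ(648/1) = 1 · 216 = 216
  d = 2: 𝟙(2) · φ(648/2) = 1 · 108 = 108
  d = 3: 𝟙(3) · φ(648/3) = 1 · 72 = 72
  d = 4: 𝟙(4) · φ(648/4) = 1 · 54 = 54
  d = 6: 𝟙(6) · φ(648/6) = 1 · 36 = 36
  d = 8: 𝟙(8) · φ(648/8) = 1 · 54 = 54
  d = 9: 𝟙(9) · φ(648/9) = 1 · 24 = 24
  d = 12: 𝟙(12) · φ(648/12) = 1 · 18 = 18
  d = 18: 𝟙(18) · φ(648/18) = 1 · 12 = 12
  d = 24: 𝟙(24) · φ(648/24) = 1 · 18 = 18
  d = 27: 𝟙(27) · φ(648/27) = 1 · 8 = 8
  d = 36: 𝟙(36) · φ(648/36) = 1 · 6 = 6
  d = 54: 𝟙(54) · φ(648/54) = 1 · 4 = 4
  d = 72: 𝟙(72) · φ(648/72) = 1 · 6 = 6
  d = 81: 𝟙(81) · φ(648/81) = 1 · 4 = 4
  d = 108: 𝟙(108) · φ(648/108) = 1 · 2 = 2
  d = 162: 𝟙(162) · φ(648/162) = 1 · 2 = 2
  d = 216: 𝟙(216) · φ(648/216) = 1 · 2 = 2
  d = 324: 𝟙(324) · φ(648/324) = 1 · 1 = 1
  d = 648: 𝟙(648) · φ(648/648) = 1 · 1 = 1
Summing: (𝟙 * φ)(648) = 216 + 108 + 72 + 54 + 36 + 54 + 24 + 18 + 12 + 18 + 8 + 6 + 4 + 6 + 4 + 2 + 2 + 2 + 1 + 1 = 648.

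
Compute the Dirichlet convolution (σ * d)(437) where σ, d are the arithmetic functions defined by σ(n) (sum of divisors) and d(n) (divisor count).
(σ * d)(437) = 572

Divisors of 437: [1, 19, 23, 437]. For each d | 437:
  d = 1: σ(1) · d(437/1) = 1 · 4 = 4
  d = 19: σ(19) · d(437/19) = 20 · 2 = 40
  d = 23: σ(23) · d(437/23) = 24 · 2 = 48
  d = 437: σ(437) · d(437/437) = 480 · 1 = 480
Summing: (σ * d)(437) = 4 + 40 + 48 + 480 = 572.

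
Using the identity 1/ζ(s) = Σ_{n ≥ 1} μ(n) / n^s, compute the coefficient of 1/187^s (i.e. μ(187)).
μ(187) = 1

Factor n = 187 = 11 · 17. μ(n) = 0 if any exponent ≥ 2 (not squarefree); otherwise μ(n) = (−1)^{ω(n)} where ω(n) is the number of distinct prime factors. Applying: μ(187) = 1.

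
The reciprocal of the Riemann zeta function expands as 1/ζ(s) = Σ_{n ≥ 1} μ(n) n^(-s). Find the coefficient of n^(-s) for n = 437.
μ(437) = 1

Factor n = 437 = 19 · 23. μ(n) = 0 if any exponent ≥ 2 (not squarefree); otherwise μ(n) = (−1)^{ω(n)} where ω(n) is the number of distinct prime factors. Applying: μ(437) = 1.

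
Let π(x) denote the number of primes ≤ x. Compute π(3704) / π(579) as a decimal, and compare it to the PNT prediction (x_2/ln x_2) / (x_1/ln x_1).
π(3704)/π(579) = 517/106 ≈ 4.8774;  PNT prediction ≈ 4.9524.

π(579) = 106 and π(3704) = 517, so π(3704)/π(579) ≈ 4.8774. The PNT-predicted ratio is (3704/ln(3704)) / (579/ln(579)) ≈ 4.9524. The two agree to within a few percent, as expected.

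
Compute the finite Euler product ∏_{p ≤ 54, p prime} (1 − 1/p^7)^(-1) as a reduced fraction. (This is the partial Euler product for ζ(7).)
∏ = 72859781352345946164271325208512748367496302513429047898775811498046799405380225394802980517015901501332936608125/72256491859259542003929080814473893559535113224475133477501839873036689289530416476883582246279412849505472872448

The primes p ≤ 54 are [2, 3, 5, 7, 11, 13, 17, 19, 23, 29, 31, 37, 41, 43, 47, 53]. For each prime, (1 − 1/p^7)^(-1) = p^7 / (p^7 − 1). The product is (1 − 1/2^7)^(-1), (1 − 1/3^7)^(-1), (1 − 1/5^7)^(-1), (1 − 1/7^7)^(-1), (1 − 1/11^7)^(-1), (1 − 1/13^7)^(-1), (1 − 1/17^7)^(-1), (1 − 1/19^7)^(-1), (1 − 1/23^7)^(-1), (1 − 1/29^7)^(-1), (1 − 1/31^7)^(-1), (1 − 1/37^7)^(-1), (1 − 1/41^7)^(-1), (1 − 1/43^7)^(-1), (1 − 1/47^7)^(-1), (1 − 1/53^7)^(-1) = ∏ p^7 / (p^7 − 1) = 72859781352345946164271325208512748367496302513429047898775811498046799405380225394802980517015901501332936608125/72256491859259542003929080814473893559535113224475133477501839873036689289530416476883582246279412849505472872448.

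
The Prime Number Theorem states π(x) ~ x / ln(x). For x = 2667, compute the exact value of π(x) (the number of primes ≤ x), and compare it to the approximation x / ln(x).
π(2667) = 386;  x/ln(x) ≈ 338.08;  relative error ≈ 12.41%.

Directly count primes up to 2667: π(2667) = 386. The PNT approximation gives 2667/ln(2667) ≈ 2667/7.88871 ≈ 338.08. Relative error (π(x) − x/ln(x)) / π(x) ≈ 12.41%; the approximation is known to undercount slightly (Li(x) is a better estimate).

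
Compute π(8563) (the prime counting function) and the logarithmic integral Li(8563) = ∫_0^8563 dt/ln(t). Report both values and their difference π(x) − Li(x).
π(8563) = 1067;  Li(8563) ≈ 1088.82;  π(x) − Li(x) ≈ -21.82.

Direct count of primes ≤ 8563 gives π(8563) = 1067. Numerical evaluation of the logarithmic integral gives Li(8563) ≈ 1088.82. The difference π(x) − Li(x) ≈ -21.82 is typically negative for small/moderate x (Li(x) overestimates), though Littlewood's theorem shows this sign changes infinitely often.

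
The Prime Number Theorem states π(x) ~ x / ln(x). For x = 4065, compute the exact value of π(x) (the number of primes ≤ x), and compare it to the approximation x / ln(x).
π(4065) = 560;  x/ln(x) ≈ 489.16;  relative error ≈ 12.65%.

Directly count primes up to 4065: π(4065) = 560. The PNT approximation gives 4065/ln(4065) ≈ 4065/8.31017 ≈ 489.16. Relative error (π(x) − x/ln(x)) / π(x) ≈ 12.65%; the approximation is known to undercount slightly (Li(x) is a better estimate).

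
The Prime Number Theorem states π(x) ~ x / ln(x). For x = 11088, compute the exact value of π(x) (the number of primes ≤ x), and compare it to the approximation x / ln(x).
π(11088) = 1344;  x/ln(x) ≈ 1190.51;  relative error ≈ 11.42%.

Directly count primes up to 11088: π(11088) = 1344. The PNT approximation gives 11088/ln(11088) ≈ 11088/9.31362 ≈ 1190.51. Relative error (π(x) − x/ln(x)) / π(x) ≈ 11.42%; the approximation is known to undercount slightly (Li(x) is a better estimate).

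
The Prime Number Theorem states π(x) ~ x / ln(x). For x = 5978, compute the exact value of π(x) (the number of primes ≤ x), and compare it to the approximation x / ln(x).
π(5978) = 781;  x/ln(x) ≈ 687.46;  relative error ≈ 11.98%.

Directly count primes up to 5978: π(5978) = 781. The PNT approximation gives 5978/ln(5978) ≈ 5978/8.69584 ≈ 687.46. Relative error (π(x) − x/ln(x)) / π(x) ≈ 11.98%; the approximation is known to undercount slightly (Li(x) is a better estimate).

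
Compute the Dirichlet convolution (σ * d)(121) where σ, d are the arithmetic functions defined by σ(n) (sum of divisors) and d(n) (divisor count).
(σ * d)(121) = 160

Divisors of 121: [1, 11, 121]. For each d | 121:
  d = 1: σ(1) · d(121/1) = 1 · 3 = 3
  d = 11: σ(11) · d(121/11) = 12 · 2 = 24
  d = 121: σ(121) · d(121/121) = 133 · 1 = 133
Summing: (σ * d)(121) = 3 + 24 + 133 = 160.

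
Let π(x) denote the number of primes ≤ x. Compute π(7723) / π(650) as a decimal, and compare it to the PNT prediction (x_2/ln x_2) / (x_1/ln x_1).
π(7723)/π(650) = 980/118 ≈ 8.3051;  PNT prediction ≈ 8.5966.

π(650) = 118 and π(7723) = 980, so π(7723)/π(650) ≈ 8.3051. The PNT-predicted ratio is (7723/ln(7723)) / (650/ln(650)) ≈ 8.5966. The two agree to within a few percent, as expected.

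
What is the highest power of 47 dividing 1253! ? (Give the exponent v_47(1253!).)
v_47(1253!) = 26

Legendre's formula: v_p(n!) = Σ_{k ≥ 1} ⌊n / p^k⌋. For p = 47, n = 1253, the terms are:
  ⌊1253/47^1⌋ = ⌊1253/47⌋ = 26
(the next term ⌊1253/47^2⌋ = 0, terminating the sum). Summing: v_47(1253!) = 26 = 26.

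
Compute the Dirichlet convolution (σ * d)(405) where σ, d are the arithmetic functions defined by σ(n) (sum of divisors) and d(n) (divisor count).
(σ * d)(405) = 2088

Divisors of 405: [1, 3, 5, 9, 15, 27, 45, 81, 135, 405]. For each d | 405:
  d = 1: σ(1) · d(405/1) = 1 · 10 = 10
  d = 3: σ(3) · d(405/3) = 4 · 8 = 32
  d = 5: σ(5) · d(405/5) = 6 · 5 = 30
  d = 9: σ(9) · d(405/9) = 13 · 6 = 78
  d = 15: σ(15) · d(405/15) = 24 · 4 = 96
  d = 27: σ(27) · d(405/27) = 40 · 4 = 160
  d = 45: σ(45) · d(405/45) = 78 · 3 = 234
  d = 81: σ(81) · d(405/81) = 121 · 2 = 242
  d = 135: σ(135) · d(405/135) = 240 · 2 = 480
  d = 405: σ(405) · d(405/405) = 726 · 1 = 726
Summing: (σ * d)(405) = 10 + 32 + 30 + 78 + 96 + 160 + 234 + 242 + 480 + 726 = 2088.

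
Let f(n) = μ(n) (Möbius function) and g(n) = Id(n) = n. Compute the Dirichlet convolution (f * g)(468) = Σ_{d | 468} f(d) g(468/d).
(μ * Id)(468) = 144

Divisors of 468: [1, 2, 3, 4, 6, 9, 12, 13, 18, 26, 36, 39, 52, 78, 117, 156, 234, 468]. For each d | 468:
  d = 1: μ(1) · Id(468/1) = 1 · 468 = 468
  d = 2: μ(2) · Id(468/2) = -1 · 234 = -234
  d = 3: μ(3) · Id(468/3) = -1 · 156 = -156
  d = 4: μ(4) · Id(468/4) = 0 · 117 = 0
  d = 6: μ(6) · Id(468/6) = 1 · 78 = 78
  d = 9: μ(9) · Id(468/9) = 0 · 52 = 0
  d = 12: μ(12) · Id(468/12) = 0 · 39 = 0
  d = 13: μ(13) · Id(468/13) = -1 · 36 = -36
  d = 18: μ(18) · Id(468/18) = 0 · 26 = 0
  d = 26: μ(26) · Id(468/26) = 1 · 18 = 18
  d = 36: μ(36) · Id(468/36) = 0 · 13 = 0
  d = 39: μ(39) · Id(468/39) = 1 · 12 = 12
  d = 52: μ(52) · Id(468/52) = 0 · 9 = 0
  d = 78: μ(78) · Id(468/78) = -1 · 6 = -6
  d = 117: μ(117) · Id(468/117) = 0 · 4 = 0
  d = 156: μ(156) · Id(468/156) = 0 · 3 = 0
  d = 234: μ(234) · Id(468/234) = 0 · 2 = 0
  d = 468: μ(468) · Id(468/468) = 0 · 1 = 0
Summing: (μ * Id)(468) = 468 + -234 + -156 + 0 + 78 + 0 + 0 + -36 + 0 + 18 + 0 + 12 + 0 + -6 + 0 + 0 + 0 + 0 = 144.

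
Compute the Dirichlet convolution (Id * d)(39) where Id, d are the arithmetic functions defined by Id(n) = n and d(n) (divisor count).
(Id * d)(39) = 75

Divisors of 39: [1, 3, 13, 39]. For each d | 39:
  d = 1: Id(1) · d(39/1) = 1 · 4 = 4
  d = 3: Id(3) · d(39/3) = 3 · 2 = 6
  d = 13: Id(13) · d(39/13) = 13 · 2 = 26
  d = 39: Id(39) · d(39/39) = 39 · 1 = 39
Summing: (Id * d)(39) = 4 + 6 + 26 + 39 = 75.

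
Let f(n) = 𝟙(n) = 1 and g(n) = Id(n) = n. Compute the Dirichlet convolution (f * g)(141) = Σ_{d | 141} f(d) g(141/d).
(𝟙 * Id)(141) = 192

Divisors of 141: [1, 3, 47, 141]. For each d | 141:
  d = 1: 𝟙(1) · Id(141/1) = 1 · 141 = 141
  d = 3: 𝟙(3) · Id(141/3) = 1 · 47 = 47
  d = 47: 𝟙(47) · Id(141/47) = 1 · 3 = 3
  d = 141: 𝟙(141) · Id(141/141) = 1 · 1 = 1
Summing: (𝟙 * Id)(141) = 141 + 47 + 3 + 1 = 192.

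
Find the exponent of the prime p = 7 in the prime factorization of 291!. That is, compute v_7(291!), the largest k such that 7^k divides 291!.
v_7(291!) = 46

Legendre's formula: v_p(n!) = Σ_{k ≥ 1} ⌊n / p^k⌋. For p = 7, n = 291, the terms are:
  ⌊291/7^1⌋ = ⌊291/7⌋ = 41
  ⌊291/7^2⌋ = ⌊291/49⌋ = 5
(the next term ⌊291/7^3⌋ = 0, terminating the sum). Summing: v_7(291!) = 41 + 5 = 46.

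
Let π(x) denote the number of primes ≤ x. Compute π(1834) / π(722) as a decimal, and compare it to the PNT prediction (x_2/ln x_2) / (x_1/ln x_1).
π(1834)/π(722) = 282/128 ≈ 2.2031;  PNT prediction ≈ 2.2250.

π(722) = 128 and π(1834) = 282, so π(1834)/π(722) ≈ 2.2031. The PNT-predicted ratio is (1834/ln(1834)) / (722/ln(722)) ≈ 2.2250. The two agree to within a few percent, as expected.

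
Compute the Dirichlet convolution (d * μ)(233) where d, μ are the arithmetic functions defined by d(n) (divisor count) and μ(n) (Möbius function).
(d * μ)(233) = 1

Divisors of 233: [1, 233]. For each d | 233:
  d = 1: d(1) · μ(233/1) = 1 · -1 = -1
  d = 233: d(233) · μ(233/233) = 2 · 1 = 2
Summing: (d * μ)(233) = -1 + 2 = 1.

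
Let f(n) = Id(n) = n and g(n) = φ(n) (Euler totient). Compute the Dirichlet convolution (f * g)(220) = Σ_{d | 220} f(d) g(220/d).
(Id * φ)(220) = 1512

Divisors of 220: [1, 2, 4, 5, 10, 11, 20, 22, 44, 55, 110, 220]. For each d | 220:
  d = 1: Id(1) · φ(220/1) = 1 · 80 = 80
  d = 2: Id(2) · φ(220/2) = 2 · 40 = 80
  d = 4: Id(4) · φ(220/4) = 4 · 40 = 160
  d = 5: Id(5) · φ(220/5) = 5 · 20 = 100
  d = 10: Id(10) · φ(220/10) = 10 · 10 = 100
  d = 11: Id(11) · φ(220/11) = 11 · 8 = 88
  d = 20: Id(20) · φ(220/20) = 20 · 10 = 200
  d = 22: Id(22) · φ(220/22) = 22 · 4 = 88
  d = 44: Id(44) · φ(220/44) = 44 · 4 = 176
  d = 55: Id(55) · φ(220/55) = 55 · 2 = 110
  d = 110: Id(110) · φ(220/110) = 110 · 1 = 110
  d = 220: Id(220) · φ(220/220) = 220 · 1 = 220
Summing: (Id * φ)(220) = 80 + 80 + 160 + 100 + 100 + 88 + 200 + 88 + 176 + 110 + 110 + 220 = 1512.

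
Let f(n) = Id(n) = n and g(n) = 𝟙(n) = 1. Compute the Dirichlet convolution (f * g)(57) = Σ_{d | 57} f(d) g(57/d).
(Id * 𝟙)(57) = 80

Divisors of 57: [1, 3, 19, 57]. For each d | 57:
  d = 1: Id(1) · 𝟙(57/1) = 1 · 1 = 1
  d = 3: Id(3) · 𝟙(57/3) = 3 · 1 = 3
  d = 19: Id(19) · 𝟙(57/19) = 19 · 1 = 19
  d = 57: Id(57) · 𝟙(57/57) = 57 · 1 = 57
Summing: (Id * 𝟙)(57) = 1 + 3 + 19 + 57 = 80.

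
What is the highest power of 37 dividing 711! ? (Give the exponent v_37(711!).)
v_37(711!) = 19

Legendre's formula: v_p(n!) = Σ_{k ≥ 1} ⌊n / p^k⌋. For p = 37, n = 711, the terms are:
  ⌊711/37^1⌋ = ⌊711/37⌋ = 19
(the next term ⌊711/37^2⌋ = 0, terminating the sum). Summing: v_37(711!) = 19 = 19.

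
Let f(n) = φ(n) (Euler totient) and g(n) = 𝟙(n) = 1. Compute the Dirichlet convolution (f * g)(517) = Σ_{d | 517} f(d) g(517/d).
(φ * 𝟙)(517) = 517

Divisors of 517: [1, 11, 47, 517]. For each d | 517:
  d = 1: φ(1) · 𝟙(517/1) = 1 · 1 = 1
  d = 11: φ(11) · 𝟙(517/11) = 10 · 1 = 10
  d = 47: φ(47) · 𝟙(517/47) = 46 · 1 = 46
  d = 517: φ(517) · 𝟙(517/517) = 460 · 1 = 460
Summing: (φ * 𝟙)(517) = 1 + 10 + 46 + 460 = 517.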